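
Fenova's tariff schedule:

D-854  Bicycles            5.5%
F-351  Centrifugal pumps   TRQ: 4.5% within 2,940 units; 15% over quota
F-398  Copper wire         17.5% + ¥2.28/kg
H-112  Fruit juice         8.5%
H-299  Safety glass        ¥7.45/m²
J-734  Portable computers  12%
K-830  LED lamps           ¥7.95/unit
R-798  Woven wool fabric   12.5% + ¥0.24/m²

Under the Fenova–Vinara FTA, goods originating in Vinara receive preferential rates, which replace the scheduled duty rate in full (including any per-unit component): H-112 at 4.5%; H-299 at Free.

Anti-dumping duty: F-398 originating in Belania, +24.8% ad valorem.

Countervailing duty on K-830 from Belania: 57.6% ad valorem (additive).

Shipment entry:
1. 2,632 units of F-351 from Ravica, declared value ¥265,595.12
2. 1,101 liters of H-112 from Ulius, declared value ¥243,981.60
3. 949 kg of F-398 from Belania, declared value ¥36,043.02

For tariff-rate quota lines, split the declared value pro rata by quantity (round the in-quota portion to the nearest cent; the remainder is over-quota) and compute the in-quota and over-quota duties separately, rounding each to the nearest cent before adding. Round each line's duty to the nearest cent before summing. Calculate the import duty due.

¥50,100.14

Line 1 (F-351, Ravica, 2,632 units, ¥265,595.12):
Code F-351 is under a tariff-rate quota (threshold 2,940 units). Quantity 2,632 units is within the quota, so the in-quota rate 4.5% applies to the full value.
Duty = ¥265,595.12 × 4.5% = ¥11,951.78.
Line 2 (H-112, Ulius, 1,101 liters, ¥243,981.60):
Base rate for H-112 is 8.5%.
H-112 has an FTA preferential rate, but origin Ulius is not Vinara; base rate stands.
Duty = ¥243,981.60 × 8.5% = ¥20,738.44.
Line 3 (F-398, Belania, 949 kg, ¥36,043.02):
Base rate for F-398 is 17.5% + ¥2.28/kg.
Additional duty on F-398 from Belania: +24.8%. Applied ad valorem rate: 17.5% + 24.8% = 42.3%.
Duty = ¥36,043.02 × 42.3% + 949 × ¥2.28 = ¥17,409.92.
Total = ¥11,951.78 + ¥20,738.44 + ¥17,409.92 = ¥50,100.14.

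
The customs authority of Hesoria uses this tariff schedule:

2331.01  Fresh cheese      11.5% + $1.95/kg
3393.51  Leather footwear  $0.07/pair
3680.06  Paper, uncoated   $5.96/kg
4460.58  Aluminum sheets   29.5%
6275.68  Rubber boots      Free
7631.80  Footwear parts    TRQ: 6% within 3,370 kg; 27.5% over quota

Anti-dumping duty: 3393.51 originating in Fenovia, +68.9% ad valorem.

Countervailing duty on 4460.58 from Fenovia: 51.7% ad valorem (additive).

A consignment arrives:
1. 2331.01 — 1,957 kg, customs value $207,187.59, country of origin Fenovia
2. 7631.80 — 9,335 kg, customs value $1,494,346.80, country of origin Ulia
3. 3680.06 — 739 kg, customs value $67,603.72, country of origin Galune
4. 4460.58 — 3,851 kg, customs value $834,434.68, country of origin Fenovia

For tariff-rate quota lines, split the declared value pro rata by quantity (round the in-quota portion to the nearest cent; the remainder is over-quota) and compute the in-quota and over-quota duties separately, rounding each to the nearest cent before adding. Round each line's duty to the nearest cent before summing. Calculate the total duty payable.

$1,004,567.53

Line 1 (2331.01, Fenovia, 1,957 kg, $207,187.59):
Base rate for 2331.01 is 11.5% + $1.95/kg.
Duty = $207,187.59 × 11.5% + 1,957 × $1.95 = $27,642.72.
Line 2 (7631.80, Ulia, 9,335 kg, $1,494,346.80):
Code 7631.80 is under a tariff-rate quota (threshold 3,370 kg). In-quota: 3,370 kg at 6%; over-quota: 5,965 kg at 27.5%.
Pro-rata value split: in-quota = $1,494,346.80 × 3,370/9,335 = $539,469.60; over-quota = $1,494,346.80 − $539,469.60 = $954,877.20.
In-quota duty = $539,469.60 × 6% = $32,368.18. Over-quota duty = $954,877.20 × 27.5% = $262,591.23.
Line duty = $32,368.18 + $262,591.23 = $294,959.41.
Line 3 (3680.06, Galune, 739 kg, $67,603.72):
Base rate for 3680.06 is $5.96/kg.
Duty = 739 × $5.96 = $4,404.44.
Line 4 (4460.58, Fenovia, 3,851 kg, $834,434.68):
Base rate for 4460.58 is 29.5%.
Additional duty on 4460.58 from Fenovia: +51.7%. Applied ad valorem rate: 29.5% + 51.7% = 81.2%.
Duty = $834,434.68 × 81.2% = $677,560.96.
Total = $27,642.72 + $294,959.41 + $4,404.44 + $677,560.96 = $1,004,567.53.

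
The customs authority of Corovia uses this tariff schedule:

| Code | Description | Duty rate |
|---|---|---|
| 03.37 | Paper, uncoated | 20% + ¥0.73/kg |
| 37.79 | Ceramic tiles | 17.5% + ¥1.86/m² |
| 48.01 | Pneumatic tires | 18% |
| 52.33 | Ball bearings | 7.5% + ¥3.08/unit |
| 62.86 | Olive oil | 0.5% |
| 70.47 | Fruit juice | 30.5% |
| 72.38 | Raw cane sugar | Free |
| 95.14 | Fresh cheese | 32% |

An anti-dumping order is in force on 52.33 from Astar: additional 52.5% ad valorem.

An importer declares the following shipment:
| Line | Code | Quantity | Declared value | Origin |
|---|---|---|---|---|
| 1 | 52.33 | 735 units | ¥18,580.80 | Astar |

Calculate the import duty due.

Line 1 (52.33, Astar, 735 units, ¥18,580.80):
Base rate for 52.33 is 7.5% + ¥3.08/unit.
Additional duty on 52.33 from Astar: +52.5%. Applied ad valorem rate: 7.5% + 52.5% = 60%.
Duty = ¥18,580.80 × 60% + 735 × ¥3.08 = ¥13,412.28.

¥13,412.28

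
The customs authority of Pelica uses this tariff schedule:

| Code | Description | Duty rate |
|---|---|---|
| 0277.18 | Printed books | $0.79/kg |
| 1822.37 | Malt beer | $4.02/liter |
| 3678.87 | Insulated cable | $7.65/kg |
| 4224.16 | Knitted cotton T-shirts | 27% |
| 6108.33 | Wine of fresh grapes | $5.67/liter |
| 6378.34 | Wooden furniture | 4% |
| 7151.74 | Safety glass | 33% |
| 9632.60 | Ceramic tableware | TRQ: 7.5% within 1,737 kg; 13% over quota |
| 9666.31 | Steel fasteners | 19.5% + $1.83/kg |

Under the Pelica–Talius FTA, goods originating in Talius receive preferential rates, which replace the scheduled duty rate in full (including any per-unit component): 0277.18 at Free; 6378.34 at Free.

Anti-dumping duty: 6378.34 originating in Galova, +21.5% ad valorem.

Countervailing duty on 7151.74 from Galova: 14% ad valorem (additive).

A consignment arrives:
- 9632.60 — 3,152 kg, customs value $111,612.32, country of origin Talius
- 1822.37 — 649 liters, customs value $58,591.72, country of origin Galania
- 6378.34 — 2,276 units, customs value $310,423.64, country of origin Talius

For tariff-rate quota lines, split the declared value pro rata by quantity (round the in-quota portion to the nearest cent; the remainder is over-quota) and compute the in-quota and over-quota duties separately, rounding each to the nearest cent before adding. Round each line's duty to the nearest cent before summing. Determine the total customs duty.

Line 1 (9632.60, Talius, 3,152 kg, $111,612.32):
Code 9632.60 is under a tariff-rate quota (threshold 1,737 kg). In-quota: 1,737 kg at 7.5%; over-quota: 1,415 kg at 13%.
Pro-rata value split: in-quota = $111,612.32 × 1,737/3,152 = $61,507.17; over-quota = $111,612.32 − $61,507.17 = $50,105.15.
In-quota duty = $61,507.17 × 7.5% = $4,613.04. Over-quota duty = $50,105.15 × 13% = $6,513.67.
Line duty = $4,613.04 + $6,513.67 = $11,126.71.
Line 2 (1822.37, Galania, 649 liters, $58,591.72):
Base rate for 1822.37 is $4.02/liter.
Duty = 649 × $4.02 = $2,608.98.
Line 3 (6378.34, Talius, 2,276 units, $310,423.64):
Base rate for 6378.34 is 4%.
Origin Talius qualifies under the Pelica–Talius agreement and 6378.34 is covered: preferential rate Free applies instead.
The additional-duty order on 6378.34 targets Galova, not Talius; it does not apply.
Duty = $310,423.64 × 0% = $0.00.
Total = $11,126.71 + $2,608.98 + $0.00 = $13,735.69.

$13,735.69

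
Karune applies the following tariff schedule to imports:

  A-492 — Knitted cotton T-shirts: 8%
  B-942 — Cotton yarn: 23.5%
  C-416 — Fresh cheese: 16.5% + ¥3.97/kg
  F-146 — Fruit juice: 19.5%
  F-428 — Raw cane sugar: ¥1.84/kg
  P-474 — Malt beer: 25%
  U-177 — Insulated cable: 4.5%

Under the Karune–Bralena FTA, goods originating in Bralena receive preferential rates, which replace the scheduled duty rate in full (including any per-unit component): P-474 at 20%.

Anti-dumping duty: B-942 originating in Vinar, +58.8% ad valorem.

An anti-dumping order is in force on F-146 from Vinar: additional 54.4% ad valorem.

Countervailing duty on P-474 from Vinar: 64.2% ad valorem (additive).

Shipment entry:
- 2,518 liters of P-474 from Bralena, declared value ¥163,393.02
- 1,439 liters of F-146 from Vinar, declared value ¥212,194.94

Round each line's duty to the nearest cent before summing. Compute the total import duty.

¥189,490.66

Line 1 (P-474, Bralena, 2,518 liters, ¥163,393.02):
Base rate for P-474 is 25%.
Origin Bralena qualifies under the Karune–Bralena agreement and P-474 is covered: preferential rate 20% applies instead.
The additional-duty order on P-474 targets Vinar, not Bralena; it does not apply.
Duty = ¥163,393.02 × 20% = ¥32,678.60.
Line 2 (F-146, Vinar, 1,439 liters, ¥212,194.94):
Base rate for F-146 is 19.5%.
Additional duty on F-146 from Vinar: +54.4%. Applied ad valorem rate: 19.5% + 54.4% = 73.9%.
Duty = ¥212,194.94 × 73.9% = ¥156,812.06.
Total = ¥32,678.60 + ¥156,812.06 = ¥189,490.66.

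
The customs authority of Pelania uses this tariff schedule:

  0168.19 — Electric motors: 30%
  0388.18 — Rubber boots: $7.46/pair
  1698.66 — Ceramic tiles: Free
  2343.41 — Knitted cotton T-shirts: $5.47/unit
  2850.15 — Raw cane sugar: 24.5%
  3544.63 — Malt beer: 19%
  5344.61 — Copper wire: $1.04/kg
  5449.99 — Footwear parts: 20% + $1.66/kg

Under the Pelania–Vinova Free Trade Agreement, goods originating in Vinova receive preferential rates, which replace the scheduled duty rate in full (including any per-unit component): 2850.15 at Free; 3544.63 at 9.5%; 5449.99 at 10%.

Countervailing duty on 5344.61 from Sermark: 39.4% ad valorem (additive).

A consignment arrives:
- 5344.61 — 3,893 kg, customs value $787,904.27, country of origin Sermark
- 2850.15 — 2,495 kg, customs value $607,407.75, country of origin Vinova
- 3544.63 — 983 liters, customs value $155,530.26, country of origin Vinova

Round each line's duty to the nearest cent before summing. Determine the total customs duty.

$329,258.37

Line 1 (5344.61, Sermark, 3,893 kg, $787,904.27):
Base rate for 5344.61 is $1.04/kg.
Additional duty on 5344.61 from Sermark: +39.4% ad valorem. Applied ad valorem rate = 39.4%.
Duty = $787,904.27 × 39.4% + 3,893 × $1.04 = $314,483.00.
Line 2 (2850.15, Vinova, 2,495 kg, $607,407.75):
Base rate for 2850.15 is 24.5%.
Origin Vinova qualifies under the Pelania–Vinova agreement and 2850.15 is covered: preferential rate Free applies instead.
Duty = $607,407.75 × 0% = $0.00.
Line 3 (3544.63, Vinova, 983 liters, $155,530.26):
Base rate for 3544.63 is 19%.
Origin Vinova qualifies under the Pelania–Vinova agreement and 3544.63 is covered: preferential rate 9.5% applies instead.
Duty = $155,530.26 × 9.5% = $14,775.37.
Total = $314,483.00 + $0.00 + $14,775.37 = $329,258.37.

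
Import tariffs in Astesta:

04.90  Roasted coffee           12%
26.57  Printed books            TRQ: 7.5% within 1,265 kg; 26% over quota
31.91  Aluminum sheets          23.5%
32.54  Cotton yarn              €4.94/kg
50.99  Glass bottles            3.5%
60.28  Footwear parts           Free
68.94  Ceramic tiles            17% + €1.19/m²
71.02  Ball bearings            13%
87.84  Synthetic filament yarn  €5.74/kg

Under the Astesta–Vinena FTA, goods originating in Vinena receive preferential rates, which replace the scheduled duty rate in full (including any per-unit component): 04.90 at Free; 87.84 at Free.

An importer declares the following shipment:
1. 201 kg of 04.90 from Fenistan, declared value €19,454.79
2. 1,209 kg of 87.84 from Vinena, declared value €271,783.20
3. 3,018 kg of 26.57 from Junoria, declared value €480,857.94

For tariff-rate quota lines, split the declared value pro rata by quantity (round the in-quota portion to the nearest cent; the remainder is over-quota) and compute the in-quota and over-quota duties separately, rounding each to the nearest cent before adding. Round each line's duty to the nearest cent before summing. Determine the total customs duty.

€90,070.43

Line 1 (04.90, Fenistan, 201 kg, €19,454.79):
Base rate for 04.90 is 12%.
04.90 has an FTA preferential rate, but origin Fenistan is not Vinena; base rate stands.
Duty = €19,454.79 × 12% = €2,334.57.
Line 2 (87.84, Vinena, 1,209 kg, €271,783.20):
Base rate for 87.84 is €5.74/kg.
Origin Vinena qualifies under the Astesta–Vinena agreement and 87.84 is covered: preferential rate Free applies instead.
Duty = €271,783.20 × 0% = €0.00.
Line 3 (26.57, Junoria, 3,018 kg, €480,857.94):
Code 26.57 is under a tariff-rate quota (threshold 1,265 kg). In-quota: 1,265 kg at 7.5%; over-quota: 1,753 kg at 26%.
Pro-rata value split: in-quota = €480,857.94 × 1,265/3,018 = €201,552.45; over-quota = €480,857.94 − €201,552.45 = €279,305.49.
In-quota duty = €201,552.45 × 7.5% = €15,116.43. Over-quota duty = €279,305.49 × 26% = €72,619.43.
Line duty = €15,116.43 + €72,619.43 = €87,735.86.
Total = €2,334.57 + €0.00 + €87,735.86 = €90,070.43.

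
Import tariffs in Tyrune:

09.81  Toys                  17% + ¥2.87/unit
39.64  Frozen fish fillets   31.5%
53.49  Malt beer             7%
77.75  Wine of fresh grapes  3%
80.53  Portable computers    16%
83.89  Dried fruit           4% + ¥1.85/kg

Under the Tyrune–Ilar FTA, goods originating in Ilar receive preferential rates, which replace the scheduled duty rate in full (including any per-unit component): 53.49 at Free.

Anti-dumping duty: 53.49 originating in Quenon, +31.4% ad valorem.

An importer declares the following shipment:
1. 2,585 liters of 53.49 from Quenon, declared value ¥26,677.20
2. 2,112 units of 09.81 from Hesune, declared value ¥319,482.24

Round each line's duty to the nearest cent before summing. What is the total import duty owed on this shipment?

Line 1 (53.49, Quenon, 2,585 liters, ¥26,677.20):
Base rate for 53.49 is 7%.
53.49 has an FTA preferential rate, but origin Quenon is not Ilar; base rate stands.
Additional duty on 53.49 from Quenon: +31.4%. Applied ad valorem rate: 7% + 31.4% = 38.4%.
Duty = ¥26,677.20 × 38.4% = ¥10,244.04.
Line 2 (09.81, Hesune, 2,112 units, ¥319,482.24):
Base rate for 09.81 is 17% + ¥2.87/unit.
Duty = ¥319,482.24 × 17% + 2,112 × ¥2.87 = ¥60,373.42.
Total = ¥10,244.04 + ¥60,373.42 = ¥70,617.46.

¥70,617.46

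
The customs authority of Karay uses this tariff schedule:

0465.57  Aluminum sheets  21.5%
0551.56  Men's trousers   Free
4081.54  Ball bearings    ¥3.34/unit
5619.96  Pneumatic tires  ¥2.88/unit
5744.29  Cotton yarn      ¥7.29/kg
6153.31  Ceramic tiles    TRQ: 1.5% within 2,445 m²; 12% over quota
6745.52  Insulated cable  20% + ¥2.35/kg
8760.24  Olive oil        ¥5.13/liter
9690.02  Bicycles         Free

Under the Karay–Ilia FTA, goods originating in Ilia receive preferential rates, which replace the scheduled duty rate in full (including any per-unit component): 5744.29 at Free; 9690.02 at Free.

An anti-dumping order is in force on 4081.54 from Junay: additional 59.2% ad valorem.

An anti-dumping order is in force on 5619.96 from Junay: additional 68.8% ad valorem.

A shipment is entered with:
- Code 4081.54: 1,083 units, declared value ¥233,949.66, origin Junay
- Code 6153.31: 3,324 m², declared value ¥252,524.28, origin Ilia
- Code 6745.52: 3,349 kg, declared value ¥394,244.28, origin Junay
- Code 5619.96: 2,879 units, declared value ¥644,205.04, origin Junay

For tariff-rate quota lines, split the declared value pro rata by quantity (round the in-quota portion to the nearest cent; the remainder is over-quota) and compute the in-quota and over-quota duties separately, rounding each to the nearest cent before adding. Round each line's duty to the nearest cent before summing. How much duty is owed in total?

Line 1 (4081.54, Junay, 1,083 units, ¥233,949.66):
Base rate for 4081.54 is ¥3.34/unit.
Additional duty on 4081.54 from Junay: +59.2% ad valorem. Applied ad valorem rate = 59.2%.
Duty = ¥233,949.66 × 59.2% + 1,083 × ¥3.34 = ¥142,115.42.
Line 2 (6153.31, Ilia, 3,324 m², ¥252,524.28):
Code 6153.31 is under a tariff-rate quota (threshold 2,445 m²). In-quota: 2,445 m² at 1.5%; over-quota: 879 m² at 12%.
Pro-rata value split: in-quota = ¥252,524.28 × 2,445/3,324 = ¥185,746.65; over-quota = ¥252,524.28 − ¥185,746.65 = ¥66,777.63.
In-quota duty = ¥185,746.65 × 1.5% = ¥2,786.20. Over-quota duty = ¥66,777.63 × 12% = ¥8,013.32.
Line duty = ¥2,786.20 + ¥8,013.32 = ¥10,799.52.
Line 3 (6745.52, Junay, 3,349 kg, ¥394,244.28):
Base rate for 6745.52 is 20% + ¥2.35/kg.
Duty = ¥394,244.28 × 20% + 3,349 × ¥2.35 = ¥86,719.01.
Line 4 (5619.96, Junay, 2,879 units, ¥644,205.04):
Base rate for 5619.96 is ¥2.88/unit.
Additional duty on 5619.96 from Junay: +68.8% ad valorem. Applied ad valorem rate = 68.8%.
Duty = ¥644,205.04 × 68.8% + 2,879 × ¥2.88 = ¥451,504.59.
Total = ¥142,115.42 + ¥10,799.52 + ¥86,719.01 + ¥451,504.59 = ¥691,138.54.

¥691,138.54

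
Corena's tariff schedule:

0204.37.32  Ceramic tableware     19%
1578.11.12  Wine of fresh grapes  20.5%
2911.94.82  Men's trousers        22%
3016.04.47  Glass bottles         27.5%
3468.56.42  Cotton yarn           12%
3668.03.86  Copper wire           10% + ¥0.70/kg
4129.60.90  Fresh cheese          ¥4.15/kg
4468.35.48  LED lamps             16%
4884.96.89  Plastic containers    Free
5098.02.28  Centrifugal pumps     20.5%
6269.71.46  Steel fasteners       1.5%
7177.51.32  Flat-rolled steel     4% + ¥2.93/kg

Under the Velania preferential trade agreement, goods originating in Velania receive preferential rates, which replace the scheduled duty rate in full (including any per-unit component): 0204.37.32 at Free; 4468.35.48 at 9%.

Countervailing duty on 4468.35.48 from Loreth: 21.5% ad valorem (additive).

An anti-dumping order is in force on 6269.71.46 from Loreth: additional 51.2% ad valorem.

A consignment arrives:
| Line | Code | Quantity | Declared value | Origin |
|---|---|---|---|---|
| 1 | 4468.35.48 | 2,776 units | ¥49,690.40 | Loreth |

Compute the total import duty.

¥18,633.90

Line 1 (4468.35.48, Loreth, 2,776 units, ¥49,690.40):
Base rate for 4468.35.48 is 16%.
4468.35.48 has an FTA preferential rate, but origin Loreth is not Velania; base rate stands.
Additional duty on 4468.35.48 from Loreth: +21.5%. Applied ad valorem rate: 16% + 21.5% = 37.5%.
Duty = ¥49,690.40 × 37.5% = ¥18,633.90.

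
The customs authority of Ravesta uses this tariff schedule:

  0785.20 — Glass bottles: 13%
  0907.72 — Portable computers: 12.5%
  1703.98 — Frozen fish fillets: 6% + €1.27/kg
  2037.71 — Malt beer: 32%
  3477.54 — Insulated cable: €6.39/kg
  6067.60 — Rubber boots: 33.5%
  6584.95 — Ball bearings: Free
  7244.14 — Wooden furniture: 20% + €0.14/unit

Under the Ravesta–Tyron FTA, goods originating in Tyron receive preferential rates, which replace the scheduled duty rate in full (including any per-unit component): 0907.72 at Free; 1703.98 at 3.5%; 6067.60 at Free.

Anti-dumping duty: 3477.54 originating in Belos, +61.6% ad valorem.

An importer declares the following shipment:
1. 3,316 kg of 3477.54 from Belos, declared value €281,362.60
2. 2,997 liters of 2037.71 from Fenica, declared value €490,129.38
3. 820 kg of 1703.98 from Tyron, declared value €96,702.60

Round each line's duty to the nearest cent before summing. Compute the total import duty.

Line 1 (3477.54, Belos, 3,316 kg, €281,362.60):
Base rate for 3477.54 is €6.39/kg.
Additional duty on 3477.54 from Belos: +61.6% ad valorem. Applied ad valorem rate = 61.6%.
Duty = €281,362.60 × 61.6% + 3,316 × €6.39 = €194,508.60.
Line 2 (2037.71, Fenica, 2,997 liters, €490,129.38):
Base rate for 2037.71 is 32%.
Duty = €490,129.38 × 32% = €156,841.40.
Line 3 (1703.98, Tyron, 820 kg, €96,702.60):
Base rate for 1703.98 is 6% + €1.27/kg.
Origin Tyron qualifies under the Ravesta–Tyron agreement and 1703.98 is covered: preferential rate 3.5% applies instead.
Duty = €96,702.60 × 3.5% = €3,384.59.
Total = €194,508.60 + €156,841.40 + €3,384.59 = €354,734.59.

€354,734.59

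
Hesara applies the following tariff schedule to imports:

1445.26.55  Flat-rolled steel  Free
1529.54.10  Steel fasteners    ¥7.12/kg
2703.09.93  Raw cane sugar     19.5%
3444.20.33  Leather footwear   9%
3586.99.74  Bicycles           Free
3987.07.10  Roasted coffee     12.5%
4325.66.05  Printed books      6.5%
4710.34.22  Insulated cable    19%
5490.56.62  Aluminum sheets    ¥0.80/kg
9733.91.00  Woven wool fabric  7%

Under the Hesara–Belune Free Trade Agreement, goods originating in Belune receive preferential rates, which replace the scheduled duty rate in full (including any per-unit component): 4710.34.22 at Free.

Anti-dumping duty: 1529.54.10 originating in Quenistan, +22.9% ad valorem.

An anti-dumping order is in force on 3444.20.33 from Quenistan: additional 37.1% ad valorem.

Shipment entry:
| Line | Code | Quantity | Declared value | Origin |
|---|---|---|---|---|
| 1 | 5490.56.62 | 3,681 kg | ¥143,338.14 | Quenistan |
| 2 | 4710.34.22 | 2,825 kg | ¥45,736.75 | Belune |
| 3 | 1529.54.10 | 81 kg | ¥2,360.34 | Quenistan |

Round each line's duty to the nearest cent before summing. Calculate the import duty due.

Line 1 (5490.56.62, Quenistan, 3,681 kg, ¥143,338.14):
Base rate for 5490.56.62 is ¥0.80/kg.
Duty = 3,681 × ¥0.80 = ¥2,944.80.
Line 2 (4710.34.22, Belune, 2,825 kg, ¥45,736.75):
Base rate for 4710.34.22 is 19%.
Origin Belune qualifies under the Hesara–Belune agreement and 4710.34.22 is covered: preferential rate Free applies instead.
Duty = ¥45,736.75 × 0% = ¥0.00.
Line 3 (1529.54.10, Quenistan, 81 kg, ¥2,360.34):
Base rate for 1529.54.10 is ¥7.12/kg.
Additional duty on 1529.54.10 from Quenistan: +22.9% ad valorem. Applied ad valorem rate = 22.9%.
Duty = ¥2,360.34 × 22.9% + 81 × ¥7.12 = ¥1,117.24.
Total = ¥2,944.80 + ¥0.00 + ¥1,117.24 = ¥4,062.04.

¥4,062.04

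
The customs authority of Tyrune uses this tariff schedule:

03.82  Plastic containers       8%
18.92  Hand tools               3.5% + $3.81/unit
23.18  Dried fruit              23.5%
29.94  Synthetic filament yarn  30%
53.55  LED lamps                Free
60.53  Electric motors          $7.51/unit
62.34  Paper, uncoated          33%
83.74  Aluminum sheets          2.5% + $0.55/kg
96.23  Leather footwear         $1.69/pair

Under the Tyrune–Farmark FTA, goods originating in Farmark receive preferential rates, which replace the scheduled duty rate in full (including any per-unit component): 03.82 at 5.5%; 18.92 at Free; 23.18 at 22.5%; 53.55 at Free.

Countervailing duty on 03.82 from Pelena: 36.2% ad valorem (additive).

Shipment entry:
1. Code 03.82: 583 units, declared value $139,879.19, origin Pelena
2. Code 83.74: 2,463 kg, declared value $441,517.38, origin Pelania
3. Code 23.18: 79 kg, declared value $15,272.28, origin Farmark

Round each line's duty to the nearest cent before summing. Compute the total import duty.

$77,655.44

Line 1 (03.82, Pelena, 583 units, $139,879.19):
Base rate for 03.82 is 8%.
03.82 has an FTA preferential rate, but origin Pelena is not Farmark; base rate stands.
Additional duty on 03.82 from Pelena: +36.2%. Applied ad valorem rate: 8% + 36.2% = 44.2%.
Duty = $139,879.19 × 44.2% = $61,826.60.
Line 2 (83.74, Pelania, 2,463 kg, $441,517.38):
Base rate for 83.74 is 2.5% + $0.55/kg.
Duty = $441,517.38 × 2.5% + 2,463 × $0.55 = $12,392.58.
Line 3 (23.18, Farmark, 79 kg, $15,272.28):
Base rate for 23.18 is 23.5%.
Origin Farmark qualifies under the Tyrune–Farmark agreement and 23.18 is covered: preferential rate 22.5% applies instead.
Duty = $15,272.28 × 22.5% = $3,436.26.
Total = $61,826.60 + $12,392.58 + $3,436.26 = $77,655.44.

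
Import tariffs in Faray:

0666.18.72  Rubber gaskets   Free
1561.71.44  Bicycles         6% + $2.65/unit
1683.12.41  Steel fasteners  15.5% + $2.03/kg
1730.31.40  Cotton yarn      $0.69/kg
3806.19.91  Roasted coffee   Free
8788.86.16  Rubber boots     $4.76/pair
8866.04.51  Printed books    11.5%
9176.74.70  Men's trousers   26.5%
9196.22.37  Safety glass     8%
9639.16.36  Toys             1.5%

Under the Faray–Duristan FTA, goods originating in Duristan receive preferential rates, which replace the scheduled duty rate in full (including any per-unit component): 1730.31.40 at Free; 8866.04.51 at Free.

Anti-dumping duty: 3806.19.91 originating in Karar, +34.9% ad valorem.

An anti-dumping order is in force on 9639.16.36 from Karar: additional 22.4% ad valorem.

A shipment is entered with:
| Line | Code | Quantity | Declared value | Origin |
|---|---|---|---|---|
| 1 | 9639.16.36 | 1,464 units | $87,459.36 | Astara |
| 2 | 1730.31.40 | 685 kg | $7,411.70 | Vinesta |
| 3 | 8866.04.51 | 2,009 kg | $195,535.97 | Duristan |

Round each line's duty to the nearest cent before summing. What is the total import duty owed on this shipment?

$1,784.54

Line 1 (9639.16.36, Astara, 1,464 units, $87,459.36):
Base rate for 9639.16.36 is 1.5%.
The additional-duty order on 9639.16.36 targets Karar, not Astara; it does not apply.
Duty = $87,459.36 × 1.5% = $1,311.89.
Line 2 (1730.31.40, Vinesta, 685 kg, $7,411.70):
Base rate for 1730.31.40 is $0.69/kg.
1730.31.40 has an FTA preferential rate, but origin Vinesta is not Duristan; base rate stands.
Duty = 685 × $0.69 = $472.65.
Line 3 (8866.04.51, Duristan, 2,009 kg, $195,535.97):
Base rate for 8866.04.51 is 11.5%.
Origin Duristan qualifies under the Faray–Duristan agreement and 8866.04.51 is covered: preferential rate Free applies instead.
Duty = $195,535.97 × 0% = $0.00.
Total = $1,311.89 + $472.65 + $0.00 = $1,784.54.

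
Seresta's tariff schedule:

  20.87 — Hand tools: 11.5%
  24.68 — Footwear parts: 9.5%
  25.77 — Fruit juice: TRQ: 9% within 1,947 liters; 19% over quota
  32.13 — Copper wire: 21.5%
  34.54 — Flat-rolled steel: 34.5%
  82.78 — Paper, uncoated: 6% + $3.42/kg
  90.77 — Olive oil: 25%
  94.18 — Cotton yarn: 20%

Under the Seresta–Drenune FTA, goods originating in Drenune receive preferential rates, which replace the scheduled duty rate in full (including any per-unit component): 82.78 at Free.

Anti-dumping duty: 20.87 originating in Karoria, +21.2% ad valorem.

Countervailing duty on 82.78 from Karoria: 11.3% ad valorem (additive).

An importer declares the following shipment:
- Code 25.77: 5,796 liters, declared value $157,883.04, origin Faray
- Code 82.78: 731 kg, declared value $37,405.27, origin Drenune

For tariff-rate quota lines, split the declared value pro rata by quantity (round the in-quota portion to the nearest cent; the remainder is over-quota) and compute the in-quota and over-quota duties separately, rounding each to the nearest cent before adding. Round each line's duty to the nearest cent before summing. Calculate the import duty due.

Line 1 (25.77, Faray, 5,796 liters, $157,883.04):
Code 25.77 is under a tariff-rate quota (threshold 1,947 liters). In-quota: 1,947 liters at 9%; over-quota: 3,849 liters at 19%.
Pro-rata value split: in-quota = $157,883.04 × 1,947/5,796 = $53,036.28; over-quota = $157,883.04 − $53,036.28 = $104,846.76.
In-quota duty = $53,036.28 × 9% = $4,773.27. Over-quota duty = $104,846.76 × 19% = $19,920.88.
Line duty = $4,773.27 + $19,920.88 = $24,694.15.
Line 2 (82.78, Drenune, 731 kg, $37,405.27):
Base rate for 82.78 is 6% + $3.42/kg.
Origin Drenune qualifies under the Seresta–Drenune agreement and 82.78 is covered: preferential rate Free applies instead.
The additional-duty order on 82.78 targets Karoria, not Drenune; it does not apply.
Duty = $37,405.27 × 0% = $0.00.
Total = $24,694.15 + $0.00 = $24,694.15.

$24,694.15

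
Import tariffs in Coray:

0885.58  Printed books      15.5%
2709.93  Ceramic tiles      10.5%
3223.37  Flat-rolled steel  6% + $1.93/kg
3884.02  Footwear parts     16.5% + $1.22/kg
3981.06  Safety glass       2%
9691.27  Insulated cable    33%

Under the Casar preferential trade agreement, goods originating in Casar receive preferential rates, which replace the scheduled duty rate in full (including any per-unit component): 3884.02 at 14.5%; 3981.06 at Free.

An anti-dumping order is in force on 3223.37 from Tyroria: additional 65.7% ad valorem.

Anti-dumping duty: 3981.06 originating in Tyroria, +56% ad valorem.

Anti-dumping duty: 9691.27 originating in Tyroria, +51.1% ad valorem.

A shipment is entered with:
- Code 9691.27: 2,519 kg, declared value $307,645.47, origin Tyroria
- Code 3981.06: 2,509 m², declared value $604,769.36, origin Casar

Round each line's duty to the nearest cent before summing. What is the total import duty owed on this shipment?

$258,729.84

Line 1 (9691.27, Tyroria, 2,519 kg, $307,645.47):
Base rate for 9691.27 is 33%.
Additional duty on 9691.27 from Tyroria: +51.1%. Applied ad valorem rate: 33% + 51.1% = 84.1%.
Duty = $307,645.47 × 84.1% = $258,729.84.
Line 2 (3981.06, Casar, 2,509 m², $604,769.36):
Base rate for 3981.06 is 2%.
Origin Casar qualifies under the Coray–Casar agreement and 3981.06 is covered: preferential rate Free applies instead.
The additional-duty order on 3981.06 targets Tyroria, not Casar; it does not apply.
Duty = $604,769.36 × 0% = $0.00.
Total = $258,729.84 + $0.00 = $258,729.84.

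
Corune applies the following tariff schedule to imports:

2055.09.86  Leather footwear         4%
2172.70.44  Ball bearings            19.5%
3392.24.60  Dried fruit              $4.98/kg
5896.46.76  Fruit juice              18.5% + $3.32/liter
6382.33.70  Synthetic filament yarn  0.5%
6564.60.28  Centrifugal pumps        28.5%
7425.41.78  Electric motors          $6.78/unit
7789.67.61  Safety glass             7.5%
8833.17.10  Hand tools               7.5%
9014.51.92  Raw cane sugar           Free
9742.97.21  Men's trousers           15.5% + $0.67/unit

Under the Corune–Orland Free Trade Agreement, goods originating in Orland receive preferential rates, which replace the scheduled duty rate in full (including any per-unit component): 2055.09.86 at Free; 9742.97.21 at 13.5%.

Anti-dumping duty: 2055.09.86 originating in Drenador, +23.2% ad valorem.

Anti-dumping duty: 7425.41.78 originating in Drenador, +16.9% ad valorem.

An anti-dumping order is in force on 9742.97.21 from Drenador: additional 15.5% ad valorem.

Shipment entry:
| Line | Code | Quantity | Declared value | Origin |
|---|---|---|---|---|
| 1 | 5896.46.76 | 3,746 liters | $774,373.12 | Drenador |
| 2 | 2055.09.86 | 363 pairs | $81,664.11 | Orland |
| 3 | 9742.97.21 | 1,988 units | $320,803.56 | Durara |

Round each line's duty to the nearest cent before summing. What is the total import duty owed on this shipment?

Line 1 (5896.46.76, Drenador, 3,746 liters, $774,373.12):
Base rate for 5896.46.76 is 18.5% + $3.32/liter.
Duty = $774,373.12 × 18.5% + 3,746 × $3.32 = $155,695.75.
Line 2 (2055.09.86, Orland, 363 pairs, $81,664.11):
Base rate for 2055.09.86 is 4%.
Origin Orland qualifies under the Corune–Orland agreement and 2055.09.86 is covered: preferential rate Free applies instead.
The additional-duty order on 2055.09.86 targets Drenador, not Orland; it does not apply.
Duty = $81,664.11 × 0% = $0.00.
Line 3 (9742.97.21, Durara, 1,988 units, $320,803.56):
Base rate for 9742.97.21 is 15.5% + $0.67/unit.
9742.97.21 has an FTA preferential rate, but origin Durara is not Orland; base rate stands.
The additional-duty order on 9742.97.21 targets Drenador, not Durara; it does not apply.
Duty = $320,803.56 × 15.5% + 1,988 × $0.67 = $51,056.51.
Total = $155,695.75 + $0.00 + $51,056.51 = $206,752.26.

$206,752.26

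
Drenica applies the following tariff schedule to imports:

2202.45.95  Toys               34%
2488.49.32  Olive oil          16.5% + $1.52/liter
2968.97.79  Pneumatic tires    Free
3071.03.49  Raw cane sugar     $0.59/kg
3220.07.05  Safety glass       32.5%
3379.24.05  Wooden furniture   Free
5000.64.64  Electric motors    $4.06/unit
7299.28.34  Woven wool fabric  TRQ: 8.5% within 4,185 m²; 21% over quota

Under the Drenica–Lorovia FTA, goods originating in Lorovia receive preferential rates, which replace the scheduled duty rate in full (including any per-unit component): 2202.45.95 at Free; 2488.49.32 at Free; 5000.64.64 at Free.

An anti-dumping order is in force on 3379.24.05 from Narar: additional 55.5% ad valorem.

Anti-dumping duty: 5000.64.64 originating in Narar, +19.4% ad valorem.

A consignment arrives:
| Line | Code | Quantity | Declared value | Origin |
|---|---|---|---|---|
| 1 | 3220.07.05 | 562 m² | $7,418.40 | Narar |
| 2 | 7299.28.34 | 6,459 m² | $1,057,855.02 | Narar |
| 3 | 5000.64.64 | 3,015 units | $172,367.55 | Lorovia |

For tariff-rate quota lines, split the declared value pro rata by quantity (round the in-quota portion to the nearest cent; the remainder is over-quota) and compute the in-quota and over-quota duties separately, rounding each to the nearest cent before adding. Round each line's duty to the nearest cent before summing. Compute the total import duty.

$138,883.12

Line 1 (3220.07.05, Narar, 562 m², $7,418.40):
Base rate for 3220.07.05 is 32.5%.
Duty = $7,418.40 × 32.5% = $2,410.98.
Line 2 (7299.28.34, Narar, 6,459 m², $1,057,855.02):
Code 7299.28.34 is under a tariff-rate quota (threshold 4,185 m²). In-quota: 4,185 m² at 8.5%; over-quota: 2,274 m² at 21%.
Pro-rata value split: in-quota = $1,057,855.02 × 4,185/6,459 = $685,419.30; over-quota = $1,057,855.02 − $685,419.30 = $372,435.72.
In-quota duty = $685,419.30 × 8.5% = $58,260.64. Over-quota duty = $372,435.72 × 21% = $78,211.50.
Line duty = $58,260.64 + $78,211.50 = $136,472.14.
Line 3 (5000.64.64, Lorovia, 3,015 units, $172,367.55):
Base rate for 5000.64.64 is $4.06/unit.
Origin Lorovia qualifies under the Drenica–Lorovia agreement and 5000.64.64 is covered: preferential rate Free applies instead.
The additional-duty order on 5000.64.64 targets Narar, not Lorovia; it does not apply.
Duty = $172,367.55 × 0% = $0.00.
Total = $2,410.98 + $136,472.14 + $0.00 = $138,883.12.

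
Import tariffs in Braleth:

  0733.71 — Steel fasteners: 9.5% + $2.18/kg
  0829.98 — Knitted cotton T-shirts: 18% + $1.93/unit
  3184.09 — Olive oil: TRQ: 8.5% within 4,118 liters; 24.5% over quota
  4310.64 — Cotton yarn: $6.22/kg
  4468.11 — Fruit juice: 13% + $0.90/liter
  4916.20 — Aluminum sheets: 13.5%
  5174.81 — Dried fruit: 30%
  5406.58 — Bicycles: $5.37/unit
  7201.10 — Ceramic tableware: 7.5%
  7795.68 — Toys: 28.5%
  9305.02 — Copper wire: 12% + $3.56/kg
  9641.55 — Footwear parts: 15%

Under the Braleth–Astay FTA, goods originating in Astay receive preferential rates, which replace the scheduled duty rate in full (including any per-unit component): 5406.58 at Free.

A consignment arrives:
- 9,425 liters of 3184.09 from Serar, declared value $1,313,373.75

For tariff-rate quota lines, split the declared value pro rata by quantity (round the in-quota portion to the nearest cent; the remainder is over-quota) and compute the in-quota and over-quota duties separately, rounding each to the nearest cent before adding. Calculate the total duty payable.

$229,961.64

Line 1 (3184.09, Serar, 9,425 liters, $1,313,373.75):
Code 3184.09 is under a tariff-rate quota (threshold 4,118 liters). In-quota: 4,118 liters at 8.5%; over-quota: 5,307 liters at 24.5%.
Pro-rata value split: in-quota = $1,313,373.75 × 4,118/9,425 = $573,843.30; over-quota = $1,313,373.75 − $573,843.30 = $739,530.45.
In-quota duty = $573,843.30 × 8.5% = $48,776.68. Over-quota duty = $739,530.45 × 24.5% = $181,184.96.
Line duty = $48,776.68 + $181,184.96 = $229,961.64.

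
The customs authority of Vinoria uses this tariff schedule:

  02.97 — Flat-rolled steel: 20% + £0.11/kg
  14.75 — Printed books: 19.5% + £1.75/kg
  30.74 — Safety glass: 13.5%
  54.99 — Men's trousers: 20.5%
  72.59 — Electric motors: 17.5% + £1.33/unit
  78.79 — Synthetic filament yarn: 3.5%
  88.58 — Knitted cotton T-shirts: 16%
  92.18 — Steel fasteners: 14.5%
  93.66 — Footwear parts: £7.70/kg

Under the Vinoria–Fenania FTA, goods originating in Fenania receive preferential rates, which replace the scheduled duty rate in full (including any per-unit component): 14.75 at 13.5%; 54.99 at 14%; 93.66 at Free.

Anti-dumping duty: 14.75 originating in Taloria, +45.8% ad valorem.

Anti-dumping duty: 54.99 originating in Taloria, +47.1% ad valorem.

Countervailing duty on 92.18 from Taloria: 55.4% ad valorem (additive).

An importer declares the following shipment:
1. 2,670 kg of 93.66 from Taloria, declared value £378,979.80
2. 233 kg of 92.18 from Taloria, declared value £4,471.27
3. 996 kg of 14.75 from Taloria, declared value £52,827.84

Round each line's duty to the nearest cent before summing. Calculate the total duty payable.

Line 1 (93.66, Taloria, 2,670 kg, £378,979.80):
Base rate for 93.66 is £7.70/kg.
93.66 has an FTA preferential rate, but origin Taloria is not Fenania; base rate stands.
Duty = 2,670 × £7.70 = £20,559.00.
Line 2 (92.18, Taloria, 233 kg, £4,471.27):
Base rate for 92.18 is 14.5%.
Additional duty on 92.18 from Taloria: +55.4%. Applied ad valorem rate: 14.5% + 55.4% = 69.9%.
Duty = £4,471.27 × 69.9% = £3,125.42.
Line 3 (14.75, Taloria, 996 kg, £52,827.84):
Base rate for 14.75 is 19.5% + £1.75/kg.
14.75 has an FTA preferential rate, but origin Taloria is not Fenania; base rate stands.
Additional duty on 14.75 from Taloria: +45.8%. Applied ad valorem rate: 19.5% + 45.8% = 65.3%.
Duty = £52,827.84 × 65.3% + 996 × £1.75 = £36,239.58.
Total = £20,559.00 + £3,125.42 + £36,239.58 = £59,924.00.

£59,924.00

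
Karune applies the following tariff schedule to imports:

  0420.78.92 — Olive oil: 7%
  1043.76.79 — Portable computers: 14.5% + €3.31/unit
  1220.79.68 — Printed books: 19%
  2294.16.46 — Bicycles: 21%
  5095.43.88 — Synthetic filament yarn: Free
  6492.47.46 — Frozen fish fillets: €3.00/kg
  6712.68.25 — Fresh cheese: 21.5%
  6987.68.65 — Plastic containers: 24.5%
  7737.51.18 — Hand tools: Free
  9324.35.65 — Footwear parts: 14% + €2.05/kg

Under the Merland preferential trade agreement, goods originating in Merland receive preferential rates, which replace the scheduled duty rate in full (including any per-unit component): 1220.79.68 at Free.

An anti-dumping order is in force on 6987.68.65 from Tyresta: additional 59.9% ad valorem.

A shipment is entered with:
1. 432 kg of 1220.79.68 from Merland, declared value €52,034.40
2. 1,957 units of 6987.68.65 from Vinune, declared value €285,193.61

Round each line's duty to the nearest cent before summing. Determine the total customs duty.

Line 1 (1220.79.68, Merland, 432 kg, €52,034.40):
Base rate for 1220.79.68 is 19%.
Origin Merland qualifies under the Karune–Merland agreement and 1220.79.68 is covered: preferential rate Free applies instead.
Duty = €52,034.40 × 0% = €0.00.
Line 2 (6987.68.65, Vinune, 1,957 units, €285,193.61):
Base rate for 6987.68.65 is 24.5%.
The additional-duty order on 6987.68.65 targets Tyresta, not Vinune; it does not apply.
Duty = €285,193.61 × 24.5% = €69,872.43.
Total = €0.00 + €69,872.43 = €69,872.43.

€69,872.43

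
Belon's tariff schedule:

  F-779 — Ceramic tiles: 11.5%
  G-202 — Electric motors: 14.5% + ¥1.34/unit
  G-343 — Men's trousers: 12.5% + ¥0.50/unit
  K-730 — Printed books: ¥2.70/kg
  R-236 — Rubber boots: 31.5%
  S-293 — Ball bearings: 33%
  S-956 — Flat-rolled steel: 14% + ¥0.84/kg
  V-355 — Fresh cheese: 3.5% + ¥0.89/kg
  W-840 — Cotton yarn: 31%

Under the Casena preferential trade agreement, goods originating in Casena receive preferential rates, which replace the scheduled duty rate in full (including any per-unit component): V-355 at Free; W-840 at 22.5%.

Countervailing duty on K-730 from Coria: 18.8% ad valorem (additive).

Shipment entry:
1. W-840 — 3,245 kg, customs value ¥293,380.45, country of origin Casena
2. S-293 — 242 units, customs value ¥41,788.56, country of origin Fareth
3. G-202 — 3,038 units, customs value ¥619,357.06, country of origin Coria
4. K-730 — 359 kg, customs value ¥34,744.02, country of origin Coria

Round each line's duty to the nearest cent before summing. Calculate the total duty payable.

Line 1 (W-840, Casena, 3,245 kg, ¥293,380.45):
Base rate for W-840 is 31%.
Origin Casena qualifies under the Belon–Casena agreement and W-840 is covered: preferential rate 22.5% applies instead.
Duty = ¥293,380.45 × 22.5% = ¥66,010.60.
Line 2 (S-293, Fareth, 242 units, ¥41,788.56):
Base rate for S-293 is 33%.
Duty = ¥41,788.56 × 33% = ¥13,790.22.
Line 3 (G-202, Coria, 3,038 units, ¥619,357.06):
Base rate for G-202 is 14.5% + ¥1.34/unit.
Duty = ¥619,357.06 × 14.5% + 3,038 × ¥1.34 = ¥93,877.69.
Line 4 (K-730, Coria, 359 kg, ¥34,744.02):
Base rate for K-730 is ¥2.70/kg.
Additional duty on K-730 from Coria: +18.8% ad valorem. Applied ad valorem rate = 18.8%.
Duty = ¥34,744.02 × 18.8% + 359 × ¥2.70 = ¥7,501.18.
Total = ¥66,010.60 + ¥13,790.22 + ¥93,877.69 + ¥7,501.18 = ¥181,179.69.

¥181,179.69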